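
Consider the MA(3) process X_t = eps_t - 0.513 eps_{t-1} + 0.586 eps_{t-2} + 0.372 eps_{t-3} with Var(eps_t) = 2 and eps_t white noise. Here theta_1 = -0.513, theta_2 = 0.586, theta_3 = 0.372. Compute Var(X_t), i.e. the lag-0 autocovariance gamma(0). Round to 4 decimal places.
\gamma(0) = 3.4899

For an MA(q) process X_t = eps_t + sum_i theta_i eps_{t-i} with
Var(eps_t) = sigma^2, the variance is
  gamma(0) = sigma^2 * (1 + sum_i theta_i^2).
  sum_i theta_i^2 = (-0.513)^2 + (0.586)^2 + (0.372)^2 = 0.263169 + 0.343396 + 0.138384 = 0.744949.
  gamma(0) = 2 * (1 + 0.744949) = 2 * 1.744949 = 3.489898, which rounds to 3.4899.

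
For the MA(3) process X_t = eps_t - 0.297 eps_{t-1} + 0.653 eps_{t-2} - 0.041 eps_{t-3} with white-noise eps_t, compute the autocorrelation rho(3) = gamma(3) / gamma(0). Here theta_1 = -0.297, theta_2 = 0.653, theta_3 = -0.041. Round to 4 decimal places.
\rho(3) = -0.0270

For an MA(q) process with theta_0 = 1, the autocovariance is
  gamma(k) = sigma^2 * sum_{i=0..q-k} theta_i * theta_{i+k},
and rho(k) = gamma(k) / gamma(0). Sigma^2 cancels.
  numerator   = (1)*(-0.041) = -0.041.
  denominator = (1)^2 + (-0.297)^2 + (0.653)^2 + (-0.041)^2 = 1.516299.
  rho(3) = -0.041 / 1.516299 = -0.0270.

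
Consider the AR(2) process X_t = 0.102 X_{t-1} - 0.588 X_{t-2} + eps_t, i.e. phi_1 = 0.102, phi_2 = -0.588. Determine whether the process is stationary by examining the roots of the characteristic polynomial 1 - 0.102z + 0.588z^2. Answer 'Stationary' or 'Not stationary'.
\text{Stationary}

The AR(p) characteristic polynomial is P(z) = 1 - 0.102z + 0.588z^2.
Stationarity requires all roots to lie outside the unit circle, i.e. |z| > 1 for every root.
Set 1 + (-0.102) z + (0.588) z^2 = 0, i.e. a z^2 + b z + c = 0 with a = 0.588, b = -0.102, c = 1.
Discriminant D = b^2 - 4ac = (-0.102)^2 - 4*(0.588)*1 = 0.010404 - (2.352) = -2.341596.
D < 0, so the roots are the complex-conjugate pair z = (-b +/- i sqrt(-D)) / (2a) = 0.0867 +/- 1.3012i.
For a conjugate pair |z|^2 = z * conj(z) = (product of roots) = c/a = 1/(0.588) = 1.70068, so |z| = sqrt(1.70068) = 1.3041 for both roots.
Moduli of all roots: 1.3041, 1.3041.
All moduli strictly greater than 1? Yes.
Verdict: Stationary.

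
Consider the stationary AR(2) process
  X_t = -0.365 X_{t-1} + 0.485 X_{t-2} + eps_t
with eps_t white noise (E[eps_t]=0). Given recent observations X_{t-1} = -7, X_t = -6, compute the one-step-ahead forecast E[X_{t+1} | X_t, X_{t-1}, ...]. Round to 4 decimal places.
E[X_{t+1} \mid \mathcal F_t] = -1.2050

For an AR(p) model X_t = c + sum_i phi_i X_{t-i} + eps_t, the
one-step-ahead conditional mean is
  E[X_{t+1} | X_t, ...] = c + sum_i phi_i X_{t+1-i}.
Substitute known values:
  E[X_{t+1} | ...] = (-0.365) * (-6) + (0.485) * (-7)
                   = -1.2050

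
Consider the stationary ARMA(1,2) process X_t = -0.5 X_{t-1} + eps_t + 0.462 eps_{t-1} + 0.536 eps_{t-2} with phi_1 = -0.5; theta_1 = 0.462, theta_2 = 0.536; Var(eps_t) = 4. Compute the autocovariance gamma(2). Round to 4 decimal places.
\gamma(2) = 2.6729

Multiply the model equation by X_{t-k} and take expectations. With theta_0 = psi_0 = 1 and psi_j the MA(infinity) weights, this gives
  gamma(k) - sum_i phi_i gamma(k-i) = c_k,
  c_k = sigma^2 * sum_{j=k..q} theta_j psi_{j-k}   (c_k = 0 for k > q),
using gamma(-m) = gamma(m).
psi-weights needed (psi_j = theta_j + sum_i phi_i psi_{j-i}):
  psi_1 = theta_1 + phi_1 = 0.462 + (-0.5) = -0.038
  psi_2 = theta_2 + phi_1 psi_1 = 0.536 + (-0.5)(-0.038) = 0.555
Right-hand sides:
  c_0 = sigma^2 (1 + theta_1 psi_1 + theta_2 psi_2) = 4 * (1 + (0.462)(-0.038) + (0.536)(0.555)) = 4 * 1.279924 = 5.119696
  c_1 = sigma^2 (theta_1 + theta_2 psi_1) = 4 * (0.462 + (0.536)(-0.038)) = 1.766528
  c_2 = sigma^2 theta_2 = 4 * (0.536) = 2.144
Equations for k = 0 and k = 1 (AR order 1):
  gamma(0) = phi_1 gamma(1) + c_0
  gamma(1) = phi_1 gamma(0) + c_1
Substituting the second into the first: gamma(0) (1 - phi_1^2) = c_0 + phi_1 c_1, so
  gamma(0) = (c_0 + phi_1 c_1) / (1 - phi_1^2) = (5.119696 + (-0.5)(1.766528)) / (1 - (-0.5)^2) = 4.236432 / 0.75 = 5.648576.
  gamma(1) = phi_1 gamma(0) + c_1 = (-0.5)(5.648576) + (1.766528) = -1.05776.
For k = 2: gamma(2) = phi_1 gamma(1) + c_2
  = (-0.5)(-1.05776) + (2.144) = 2.67288.
Therefore gamma(2) = 2.6729 (to 4 decimal places).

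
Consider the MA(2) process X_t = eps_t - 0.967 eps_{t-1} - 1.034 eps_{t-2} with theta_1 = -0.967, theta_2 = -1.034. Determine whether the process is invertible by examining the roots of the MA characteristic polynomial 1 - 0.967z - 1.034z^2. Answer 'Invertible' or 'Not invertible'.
\text{Not invertible}

The MA(q) characteristic polynomial is P(z) = 1 - 0.967z - 1.034z^2.
Invertibility requires all roots to lie outside the unit circle, i.e. |z| > 1 for every root.
Set 1 + (-0.967) z + (-1.034) z^2 = 0, i.e. a z^2 + b z + c = 0 with a = -1.034, b = -0.967, c = 1.
Discriminant D = b^2 - 4ac = (-0.967)^2 - 4*(-1.034)*1 = 0.935089 - (-4.136) = 5.071089.
D >= 0, so the roots are real: z = (-b +/- sqrt(D)) / (2a) = (0.967 +/- 2.251908) / (-2.068).
  z_1 = (0.967 + 2.251908) / (-2.068) = -1.5565,   |z_1| = 1.5565.
  z_2 = (0.967 - 2.251908) / (-2.068) = 0.6213,   |z_2| = 0.6213.
Moduli of all roots: 1.5565, 0.6213.
All moduli strictly greater than 1? No.
Verdict: Not invertible.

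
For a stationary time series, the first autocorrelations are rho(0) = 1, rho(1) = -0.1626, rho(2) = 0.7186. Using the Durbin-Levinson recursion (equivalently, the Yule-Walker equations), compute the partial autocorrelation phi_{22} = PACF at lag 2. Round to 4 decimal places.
\phi_{22} = 0.7110

The PACF at lag k is phi_{kk}, the last component of the solution
to the Yule-Walker system G_k phi = r_k where
  (G_k)_{ij} = rho(|i - j|), (r_k)_i = rho(i), i,j = 1..k.
Equivalently, Durbin-Levinson gives phi_{kk} iteratively:
  phi_{11} = rho(1)
  phi_{kk} = [rho(k) - sum_{j=1..k-1} phi_{k-1,j} rho(k-j)]
            / [1 - sum_{j=1..k-1} phi_{k-1,j} rho(j)],
  phi_{k,j} = phi_{k-1,j} - phi_{kk} phi_{k-1,k-j},  j = 1..k-1.
Step k = 1:
  phi_11 = rho(1) = -0.1626.
Step k = 2:
  phi_22 = [rho(2) - phi_11 rho(1)] / [1 - phi_11 rho(1)] = [0.7186 - (-0.1626)(-0.1626)] / [1 - (-0.1626)(-0.1626)]
         = 0.69216124 / 0.97356124 = 0.711.
Therefore phi_{22} = 0.7110.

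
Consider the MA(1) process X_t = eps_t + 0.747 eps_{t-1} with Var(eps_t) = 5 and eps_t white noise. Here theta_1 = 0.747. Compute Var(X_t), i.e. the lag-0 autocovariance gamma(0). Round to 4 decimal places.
\gamma(0) = 7.7900

For an MA(q) process X_t = eps_t + sum_i theta_i eps_{t-i} with
Var(eps_t) = sigma^2, the variance is
  gamma(0) = sigma^2 * (1 + sum_i theta_i^2).
  sum_i theta_i^2 = (0.747)^2 = 0.558009.
  gamma(0) = 5 * (1 + 0.558009) = 5 * 1.558009 = 7.790045, which rounds to 7.7900.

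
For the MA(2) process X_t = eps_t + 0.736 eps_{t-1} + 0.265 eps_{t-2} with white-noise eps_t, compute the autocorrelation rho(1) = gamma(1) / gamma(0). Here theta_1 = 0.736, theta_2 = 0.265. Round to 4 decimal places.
\rho(1) = 0.5776

For an MA(q) process with theta_0 = 1, the autocovariance is
  gamma(k) = sigma^2 * sum_{i=0..q-k} theta_i * theta_{i+k},
and rho(k) = gamma(k) / gamma(0). Sigma^2 cancels.
  numerator   = (1)*(0.736) + (0.736)*(0.265) = 0.93104.
  denominator = (1)^2 + (0.736)^2 + (0.265)^2 = 1.611921.
  rho(1) = 0.93104 / 1.611921 = 0.5776.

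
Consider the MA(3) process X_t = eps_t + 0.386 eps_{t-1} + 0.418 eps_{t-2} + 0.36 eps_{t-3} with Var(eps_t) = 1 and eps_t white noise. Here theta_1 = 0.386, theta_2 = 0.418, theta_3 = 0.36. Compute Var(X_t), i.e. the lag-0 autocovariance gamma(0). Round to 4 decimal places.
\gamma(0) = 1.4533

For an MA(q) process X_t = eps_t + sum_i theta_i eps_{t-i} with
Var(eps_t) = sigma^2, the variance is
  gamma(0) = sigma^2 * (1 + sum_i theta_i^2).
  sum_i theta_i^2 = (0.386)^2 + (0.418)^2 + (0.36)^2 = 0.148996 + 0.174724 + 0.1296 = 0.45332.
  gamma(0) = 1 * (1 + 0.45332) = 1 * 1.45332 = 1.45332, which rounds to 1.4533.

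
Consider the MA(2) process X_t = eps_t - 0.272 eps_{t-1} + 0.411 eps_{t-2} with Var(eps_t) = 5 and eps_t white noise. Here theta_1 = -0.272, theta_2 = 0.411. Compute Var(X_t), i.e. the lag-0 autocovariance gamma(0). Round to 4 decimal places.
\gamma(0) = 6.2145

For an MA(q) process X_t = eps_t + sum_i theta_i eps_{t-i} with
Var(eps_t) = sigma^2, the variance is
  gamma(0) = sigma^2 * (1 + sum_i theta_i^2).
  sum_i theta_i^2 = (-0.272)^2 + (0.411)^2 = 0.073984 + 0.168921 = 0.242905.
  gamma(0) = 5 * (1 + 0.242905) = 5 * 1.242905 = 6.214525, which rounds to 6.2145.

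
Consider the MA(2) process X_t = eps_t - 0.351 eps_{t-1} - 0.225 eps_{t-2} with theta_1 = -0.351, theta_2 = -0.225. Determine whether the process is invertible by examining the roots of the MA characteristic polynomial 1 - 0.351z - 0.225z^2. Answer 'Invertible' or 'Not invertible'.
\text{Invertible}

The MA(q) characteristic polynomial is P(z) = 1 - 0.351z - 0.225z^2.
Invertibility requires all roots to lie outside the unit circle, i.e. |z| > 1 for every root.
Set 1 + (-0.351) z + (-0.225) z^2 = 0, i.e. a z^2 + b z + c = 0 with a = -0.225, b = -0.351, c = 1.
Discriminant D = b^2 - 4ac = (-0.351)^2 - 4*(-0.225)*1 = 0.123201 - (-0.9) = 1.023201.
D >= 0, so the roots are real: z = (-b +/- sqrt(D)) / (2a) = (0.351 +/- 1.011534) / (-0.45).
  z_1 = (0.351 + 1.011534) / (-0.45) = -3.0279,   |z_1| = 3.0279.
  z_2 = (0.351 - 1.011534) / (-0.45) = 1.4679,   |z_2| = 1.4679.
Moduli of all roots: 3.0279, 1.4679.
All moduli strictly greater than 1? Yes.
Verdict: Invertible.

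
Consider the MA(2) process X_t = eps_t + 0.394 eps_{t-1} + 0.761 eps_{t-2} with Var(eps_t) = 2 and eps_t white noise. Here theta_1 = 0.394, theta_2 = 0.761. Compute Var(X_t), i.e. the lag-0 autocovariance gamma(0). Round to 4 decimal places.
\gamma(0) = 3.4687

For an MA(q) process X_t = eps_t + sum_i theta_i eps_{t-i} with
Var(eps_t) = sigma^2, the variance is
  gamma(0) = sigma^2 * (1 + sum_i theta_i^2).
  sum_i theta_i^2 = (0.394)^2 + (0.761)^2 = 0.155236 + 0.579121 = 0.734357.
  gamma(0) = 2 * (1 + 0.734357) = 2 * 1.734357 = 3.468714, which rounds to 3.4687.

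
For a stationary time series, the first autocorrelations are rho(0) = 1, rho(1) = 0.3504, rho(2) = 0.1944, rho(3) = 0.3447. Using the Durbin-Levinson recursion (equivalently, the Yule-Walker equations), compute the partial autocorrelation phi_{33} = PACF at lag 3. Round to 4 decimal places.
\phi_{33} = 0.2910

The PACF at lag k is phi_{kk}, the last component of the solution
to the Yule-Walker system G_k phi = r_k where
  (G_k)_{ij} = rho(|i - j|), (r_k)_i = rho(i), i,j = 1..k.
Equivalently, Durbin-Levinson gives phi_{kk} iteratively:
  phi_{11} = rho(1)
  phi_{kk} = [rho(k) - sum_{j=1..k-1} phi_{k-1,j} rho(k-j)]
            / [1 - sum_{j=1..k-1} phi_{k-1,j} rho(j)],
  phi_{k,j} = phi_{k-1,j} - phi_{kk} phi_{k-1,k-j},  j = 1..k-1.
Step k = 1:
  phi_11 = rho(1) = 0.3504.
Step k = 2:
  phi_22 = [rho(2) - phi_11 rho(1)] / [1 - phi_11 rho(1)] = [0.1944 - (0.3504)(0.3504)] / [1 - (0.3504)(0.3504)]
         = 0.07161984 / 0.87721984 = 0.081644.
  Update: phi_21 = phi_11 - phi_22 phi_11 = 0.3504 - (0.081644)(0.3504) = 0.321792.
Step k = 3:
  phi_33 = [rho(3) - phi_21 rho(2) - phi_22 rho(1)] / [1 - phi_21 rho(1) - phi_22 rho(2)]
    numerator   = 0.3447 - (0.321792)(0.1944) - (0.081644)(0.3504) = 0.25353556
    denominator = 1 - (0.321792)(0.3504) - (0.081644)(0.1944) = 0.8713725
  phi_33 = 0.25353556 / 0.8713725 = 0.291.
Therefore phi_{33} = 0.2910.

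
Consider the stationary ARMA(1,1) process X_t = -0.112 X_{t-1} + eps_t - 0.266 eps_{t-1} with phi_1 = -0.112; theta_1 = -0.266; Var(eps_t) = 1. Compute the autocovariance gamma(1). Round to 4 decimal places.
\gamma(1) = -0.3942

Multiply the model equation by X_{t-k} and take expectations. With theta_0 = psi_0 = 1 and psi_j the MA(infinity) weights, this gives
  gamma(k) - sum_i phi_i gamma(k-i) = c_k,
  c_k = sigma^2 * sum_{j=k..q} theta_j psi_{j-k}   (c_k = 0 for k > q),
using gamma(-m) = gamma(m).
psi-weights needed (psi_j = theta_j + sum_i phi_i psi_{j-i}):
  psi_1 = theta_1 + phi_1 = -0.266 + (-0.112) = -0.378
Right-hand sides:
  c_0 = sigma^2 (1 + theta_1 psi_1) = 1 * (1 + (-0.266)(-0.378)) = 1 * 1.100548 = 1.100548
  c_1 = sigma^2 theta_1 = 1 * (-0.266) = -0.266
  c_2 = 0
Equations for k = 0 and k = 1 (AR order 1):
  gamma(0) = phi_1 gamma(1) + c_0
  gamma(1) = phi_1 gamma(0) + c_1
Substituting the second into the first: gamma(0) (1 - phi_1^2) = c_0 + phi_1 c_1, so
  gamma(0) = (c_0 + phi_1 c_1) / (1 - phi_1^2) = (1.100548 + (-0.112)(-0.266)) / (1 - (-0.112)^2) = 1.13034 / 0.987456 = 1.144699.
  gamma(1) = phi_1 gamma(0) + c_1 = (-0.112)(1.144699) + (-0.266) = -0.394206.
Therefore gamma(1) = -0.3942 (to 4 decimal places).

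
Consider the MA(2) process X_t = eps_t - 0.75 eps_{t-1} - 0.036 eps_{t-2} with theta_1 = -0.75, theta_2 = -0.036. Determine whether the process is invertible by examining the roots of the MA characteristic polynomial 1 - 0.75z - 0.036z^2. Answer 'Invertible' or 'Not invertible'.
\text{Invertible}

The MA(q) characteristic polynomial is P(z) = 1 - 0.75z - 0.036z^2.
Invertibility requires all roots to lie outside the unit circle, i.e. |z| > 1 for every root.
Set 1 + (-0.75) z + (-0.036) z^2 = 0, i.e. a z^2 + b z + c = 0 with a = -0.036, b = -0.75, c = 1.
Discriminant D = b^2 - 4ac = (-0.75)^2 - 4*(-0.036)*1 = 0.5625 - (-0.144) = 0.7065.
D >= 0, so the roots are real: z = (-b +/- sqrt(D)) / (2a) = (0.75 +/- 0.840536) / (-0.072).
  z_1 = (0.75 + 0.840536) / (-0.072) = -22.0908,   |z_1| = 22.0908.
  z_2 = (0.75 - 0.840536) / (-0.072) = 1.2574,   |z_2| = 1.2574.
Moduli of all roots: 22.0908, 1.2574.
All moduli strictly greater than 1? Yes.
Verdict: Invertible.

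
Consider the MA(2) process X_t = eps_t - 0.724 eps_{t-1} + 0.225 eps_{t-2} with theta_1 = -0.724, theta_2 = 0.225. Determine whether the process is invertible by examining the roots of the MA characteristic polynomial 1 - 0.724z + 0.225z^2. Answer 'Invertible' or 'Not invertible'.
\text{Invertible}

The MA(q) characteristic polynomial is P(z) = 1 - 0.724z + 0.225z^2.
Invertibility requires all roots to lie outside the unit circle, i.e. |z| > 1 for every root.
Set 1 + (-0.724) z + (0.225) z^2 = 0, i.e. a z^2 + b z + c = 0 with a = 0.225, b = -0.724, c = 1.
Discriminant D = b^2 - 4ac = (-0.724)^2 - 4*(0.225)*1 = 0.524176 - (0.9) = -0.375824.
D < 0, so the roots are the complex-conjugate pair z = (-b +/- i sqrt(-D)) / (2a) = 1.6089 +/- 1.3623i.
For a conjugate pair |z|^2 = z * conj(z) = (product of roots) = c/a = 1/(0.225) = 4.444444, so |z| = sqrt(4.444444) = 2.1082 for both roots.
Moduli of all roots: 2.1082, 2.1082.
All moduli strictly greater than 1? Yes.
Verdict: Invertible.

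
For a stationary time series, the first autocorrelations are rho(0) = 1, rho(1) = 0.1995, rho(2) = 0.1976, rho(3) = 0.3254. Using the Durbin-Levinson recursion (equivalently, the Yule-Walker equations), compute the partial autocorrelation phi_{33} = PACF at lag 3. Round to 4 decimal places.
\phi_{33} = 0.2779

The PACF at lag k is phi_{kk}, the last component of the solution
to the Yule-Walker system G_k phi = r_k where
  (G_k)_{ij} = rho(|i - j|), (r_k)_i = rho(i), i,j = 1..k.
Equivalently, Durbin-Levinson gives phi_{kk} iteratively:
  phi_{11} = rho(1)
  phi_{kk} = [rho(k) - sum_{j=1..k-1} phi_{k-1,j} rho(k-j)]
            / [1 - sum_{j=1..k-1} phi_{k-1,j} rho(j)],
  phi_{k,j} = phi_{k-1,j} - phi_{kk} phi_{k-1,k-j},  j = 1..k-1.
Step k = 1:
  phi_11 = rho(1) = 0.1995.
Step k = 2:
  phi_22 = [rho(2) - phi_11 rho(1)] / [1 - phi_11 rho(1)] = [0.1976 - (0.1995)(0.1995)] / [1 - (0.1995)(0.1995)]
         = 0.15779975 / 0.96019975 = 0.164341.
  Update: phi_21 = phi_11 - phi_22 phi_11 = 0.1995 - (0.164341)(0.1995) = 0.166714.
Step k = 3:
  phi_33 = [rho(3) - phi_21 rho(2) - phi_22 rho(1)] / [1 - phi_21 rho(1) - phi_22 rho(2)]
    numerator   = 0.3254 - (0.166714)(0.1976) - (0.164341)(0.1995) = 0.25967136
    denominator = 1 - (0.166714)(0.1995) - (0.164341)(0.1976) = 0.93426685
  phi_33 = 0.25967136 / 0.93426685 = 0.2779.
Therefore phi_{33} = 0.2779.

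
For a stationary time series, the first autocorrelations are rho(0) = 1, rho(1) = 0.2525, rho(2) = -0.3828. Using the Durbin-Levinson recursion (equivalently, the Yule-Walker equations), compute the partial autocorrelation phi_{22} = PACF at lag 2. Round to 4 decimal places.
\phi_{22} = -0.4770

The PACF at lag k is phi_{kk}, the last component of the solution
to the Yule-Walker system G_k phi = r_k where
  (G_k)_{ij} = rho(|i - j|), (r_k)_i = rho(i), i,j = 1..k.
Equivalently, Durbin-Levinson gives phi_{kk} iteratively:
  phi_{11} = rho(1)
  phi_{kk} = [rho(k) - sum_{j=1..k-1} phi_{k-1,j} rho(k-j)]
            / [1 - sum_{j=1..k-1} phi_{k-1,j} rho(j)],
  phi_{k,j} = phi_{k-1,j} - phi_{kk} phi_{k-1,k-j},  j = 1..k-1.
Step k = 1:
  phi_11 = rho(1) = 0.2525.
Step k = 2:
  phi_22 = [rho(2) - phi_11 rho(1)] / [1 - phi_11 rho(1)] = [-0.3828 - (0.2525)(0.2525)] / [1 - (0.2525)(0.2525)]
         = -0.44655625 / 0.93624375 = -0.477.
Therefore phi_{22} = -0.4770.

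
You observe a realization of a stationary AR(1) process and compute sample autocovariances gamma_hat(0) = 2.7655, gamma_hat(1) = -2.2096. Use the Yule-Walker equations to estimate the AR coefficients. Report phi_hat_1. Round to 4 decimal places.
\hat\phi_{1} = -0.7990

The Yule-Walker equations for an AR(p) process read, in matrix form,
  Gamma_p phi = r_p,   with   (Gamma_p)_{ij} = gamma(|i - j|),
                       (r_p)_i = gamma(i),   i,j = 1..p.
Substitute the sample gammas (Toeplitz matrix and right-hand side of size 1):
  Gamma_p = [[2.7655]]
  r_p     = [-2.2096]
With p = 1 this is the single equation gamma(0) phi_1 = gamma(1):
  phi_hat_1 = gamma(1) / gamma(0) = -2.2096 / 2.7655 = -0.7990.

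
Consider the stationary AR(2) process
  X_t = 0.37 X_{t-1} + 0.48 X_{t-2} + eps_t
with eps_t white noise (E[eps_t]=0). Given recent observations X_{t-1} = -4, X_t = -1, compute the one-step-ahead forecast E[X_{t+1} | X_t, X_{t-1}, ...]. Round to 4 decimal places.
E[X_{t+1} \mid \mathcal F_t] = -2.2900

For an AR(p) model X_t = c + sum_i phi_i X_{t-i} + eps_t, the
one-step-ahead conditional mean is
  E[X_{t+1} | X_t, ...] = c + sum_i phi_i X_{t+1-i}.
Substitute known values:
  E[X_{t+1} | ...] = (0.37) * (-1) + (0.48) * (-4)
                   = -2.2900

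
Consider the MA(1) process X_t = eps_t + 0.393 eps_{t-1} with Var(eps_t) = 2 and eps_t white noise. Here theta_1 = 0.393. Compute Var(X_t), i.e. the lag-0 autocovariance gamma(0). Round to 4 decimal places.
\gamma(0) = 2.3089

For an MA(q) process X_t = eps_t + sum_i theta_i eps_{t-i} with
Var(eps_t) = sigma^2, the variance is
  gamma(0) = sigma^2 * (1 + sum_i theta_i^2).
  sum_i theta_i^2 = (0.393)^2 = 0.154449.
  gamma(0) = 2 * (1 + 0.154449) = 2 * 1.154449 = 2.308898, which rounds to 2.3089.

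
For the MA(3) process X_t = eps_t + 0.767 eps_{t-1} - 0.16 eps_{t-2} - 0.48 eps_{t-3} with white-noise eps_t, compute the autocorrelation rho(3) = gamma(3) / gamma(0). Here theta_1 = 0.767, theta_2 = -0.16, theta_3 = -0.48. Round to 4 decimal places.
\rho(3) = -0.2603

For an MA(q) process with theta_0 = 1, the autocovariance is
  gamma(k) = sigma^2 * sum_{i=0..q-k} theta_i * theta_{i+k},
and rho(k) = gamma(k) / gamma(0). Sigma^2 cancels.
  numerator   = (1)*(-0.48) = -0.48.
  denominator = (1)^2 + (0.767)^2 + (-0.16)^2 + (-0.48)^2 = 1.844289.
  rho(3) = -0.48 / 1.844289 = -0.2603.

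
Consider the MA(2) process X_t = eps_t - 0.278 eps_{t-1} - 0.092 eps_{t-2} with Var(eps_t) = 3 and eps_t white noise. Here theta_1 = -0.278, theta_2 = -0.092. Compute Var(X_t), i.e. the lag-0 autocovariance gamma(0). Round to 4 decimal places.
\gamma(0) = 3.2572

For an MA(q) process X_t = eps_t + sum_i theta_i eps_{t-i} with
Var(eps_t) = sigma^2, the variance is
  gamma(0) = sigma^2 * (1 + sum_i theta_i^2).
  sum_i theta_i^2 = (-0.278)^2 + (-0.092)^2 = 0.077284 + 0.008464 = 0.085748.
  gamma(0) = 3 * (1 + 0.085748) = 3 * 1.085748 = 3.257244, which rounds to 3.2572.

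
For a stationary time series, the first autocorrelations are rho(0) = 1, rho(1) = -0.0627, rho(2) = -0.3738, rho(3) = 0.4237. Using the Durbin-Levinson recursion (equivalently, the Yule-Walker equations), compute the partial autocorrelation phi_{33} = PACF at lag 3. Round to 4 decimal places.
\phi_{33} = 0.4310

The PACF at lag k is phi_{kk}, the last component of the solution
to the Yule-Walker system G_k phi = r_k where
  (G_k)_{ij} = rho(|i - j|), (r_k)_i = rho(i), i,j = 1..k.
Equivalently, Durbin-Levinson gives phi_{kk} iteratively:
  phi_{11} = rho(1)
  phi_{kk} = [rho(k) - sum_{j=1..k-1} phi_{k-1,j} rho(k-j)]
            / [1 - sum_{j=1..k-1} phi_{k-1,j} rho(j)],
  phi_{k,j} = phi_{k-1,j} - phi_{kk} phi_{k-1,k-j},  j = 1..k-1.
Step k = 1:
  phi_11 = rho(1) = -0.0627.
Step k = 2:
  phi_22 = [rho(2) - phi_11 rho(1)] / [1 - phi_11 rho(1)] = [-0.3738 - (-0.0627)(-0.0627)] / [1 - (-0.0627)(-0.0627)]
         = -0.37773129 / 0.99606871 = -0.379222.
  Update: phi_21 = phi_11 - phi_22 phi_11 = -0.0627 - (-0.379222)(-0.0627) = -0.086477.
Step k = 3:
  phi_33 = [rho(3) - phi_21 rho(2) - phi_22 rho(1)] / [1 - phi_21 rho(1) - phi_22 rho(2)]
    numerator   = 0.4237 - (-0.086477)(-0.3738) - (-0.379222)(-0.0627) = 0.36759759
    denominator = 1 - (-0.086477)(-0.0627) - (-0.379222)(-0.3738) = 0.85282465
  phi_33 = 0.36759759 / 0.85282465 = 0.431.
Therefore phi_{33} = 0.4310.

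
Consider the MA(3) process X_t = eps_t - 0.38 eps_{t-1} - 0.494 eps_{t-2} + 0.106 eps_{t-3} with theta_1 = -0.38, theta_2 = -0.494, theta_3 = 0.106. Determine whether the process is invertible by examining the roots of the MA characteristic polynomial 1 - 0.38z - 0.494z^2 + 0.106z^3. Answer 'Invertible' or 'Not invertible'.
\text{Invertible}

The MA(q) characteristic polynomial is P(z) = 1 - 0.38z - 0.494z^2 + 0.106z^3.
Invertibility requires all roots to lie outside the unit circle, i.e. |z| > 1 for every root.
Degree 3: look for a simple real root z0 first, then factor out (1 - z/z0) and solve the remaining quadratic.
Testing z0 = 5: P(5) = 1 + (-0.38)(5) + (-0.494)(5)^2 + (0.106)(5)^3
  = 1 + (-1.9) + (-12.35) + (13.25) = 0.  So z_0 = 5 is a root, |z_0| = 5.
Divide out the factor (1 - 0.2 z) = (1 - z/z0) (since 1/z0 = 0.2):
  P(z) = (1 - 0.2 z)(1 + (-0.18) z + (-0.53) z^2)
  [check: z-coef -0.18 - (0.2) = -0.38; z^2-coef -0.53 - (0.2)(-0.18) = -0.494; z^3-coef -(0.2)(-0.53) = 0.106.]
Remaining roots from the quadratic factor 1 + (-0.18) z + (-0.53) z^2:
  Set 1 + (-0.18) z + (-0.53) z^2 = 0, i.e. a z^2 + b z + c = 0 with a = -0.53, b = -0.18, c = 1.
  Discriminant D = b^2 - 4ac = (-0.18)^2 - 4*(-0.53)*1 = 0.0324 - (-2.12) = 2.1524.
  D >= 0, so the roots are real: z = (-b +/- sqrt(D)) / (2a) = (0.18 +/- 1.467106) / (-1.06).
    z_1 = (0.18 + 1.467106) / (-1.06) = -1.5539,   |z_1| = 1.5539.
    z_2 = (0.18 - 1.467106) / (-1.06) = 1.2143,   |z_2| = 1.2143.
Moduli of all roots: 5.0000, 1.5539, 1.2143.
All moduli strictly greater than 1? Yes.
Verdict: Invertible.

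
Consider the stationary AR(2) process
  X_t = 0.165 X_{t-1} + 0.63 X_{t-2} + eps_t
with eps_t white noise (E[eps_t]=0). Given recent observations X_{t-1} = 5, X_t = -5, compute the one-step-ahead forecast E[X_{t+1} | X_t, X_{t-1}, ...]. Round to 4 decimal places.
E[X_{t+1} \mid \mathcal F_t] = 2.3250

For an AR(p) model X_t = c + sum_i phi_i X_{t-i} + eps_t, the
one-step-ahead conditional mean is
  E[X_{t+1} | X_t, ...] = c + sum_i phi_i X_{t+1-i}.
Substitute known values:
  E[X_{t+1} | ...] = (0.165) * (-5) + (0.63) * (5)
                   = 2.3250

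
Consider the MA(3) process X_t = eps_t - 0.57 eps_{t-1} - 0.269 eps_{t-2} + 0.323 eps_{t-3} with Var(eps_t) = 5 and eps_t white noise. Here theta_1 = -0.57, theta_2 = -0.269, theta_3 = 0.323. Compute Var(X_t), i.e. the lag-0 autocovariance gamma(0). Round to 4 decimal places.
\gamma(0) = 7.5080

For an MA(q) process X_t = eps_t + sum_i theta_i eps_{t-i} with
Var(eps_t) = sigma^2, the variance is
  gamma(0) = sigma^2 * (1 + sum_i theta_i^2).
  sum_i theta_i^2 = (-0.57)^2 + (-0.269)^2 + (0.323)^2 = 0.3249 + 0.072361 + 0.104329 = 0.50159.
  gamma(0) = 5 * (1 + 0.50159) = 5 * 1.50159 = 7.50795, which rounds to 7.5080.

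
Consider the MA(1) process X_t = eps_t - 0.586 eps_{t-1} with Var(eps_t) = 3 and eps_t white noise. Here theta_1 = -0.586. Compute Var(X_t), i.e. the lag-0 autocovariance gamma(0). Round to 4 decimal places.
\gamma(0) = 4.0302

For an MA(q) process X_t = eps_t + sum_i theta_i eps_{t-i} with
Var(eps_t) = sigma^2, the variance is
  gamma(0) = sigma^2 * (1 + sum_i theta_i^2).
  sum_i theta_i^2 = (-0.586)^2 = 0.343396.
  gamma(0) = 3 * (1 + 0.343396) = 3 * 1.343396 = 4.030188, which rounds to 4.0302.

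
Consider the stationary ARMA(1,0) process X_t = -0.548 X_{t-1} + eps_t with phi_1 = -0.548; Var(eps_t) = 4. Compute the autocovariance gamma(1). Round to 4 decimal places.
\gamma(1) = -3.1328

Multiply the model equation by X_{t-k} and take expectations. With theta_0 = psi_0 = 1 and psi_j the MA(infinity) weights, this gives
  gamma(k) - sum_i phi_i gamma(k-i) = c_k,
  c_k = sigma^2 * sum_{j=k..q} theta_j psi_{j-k}   (c_k = 0 for k > q),
using gamma(-m) = gamma(m).
Pure AR (q = 0): c_0 = sigma^2 = 4, c_k = 0 for k >= 1.
Equations for k = 0 and k = 1 (AR order 1):
  gamma(0) = phi_1 gamma(1) + c_0
  gamma(1) = phi_1 gamma(0) + c_1
Substituting the second into the first: gamma(0) (1 - phi_1^2) = c_0 + phi_1 c_1, so
  gamma(0) = c_0 / (1 - phi_1^2) = 4 / (1 - (-0.548)^2) = 4 / 0.699696 = 5.716768.
  gamma(1) = phi_1 gamma(0) = (-0.548)(5.716768) = -3.132789.
Therefore gamma(1) = -3.1328 (to 4 decimal places).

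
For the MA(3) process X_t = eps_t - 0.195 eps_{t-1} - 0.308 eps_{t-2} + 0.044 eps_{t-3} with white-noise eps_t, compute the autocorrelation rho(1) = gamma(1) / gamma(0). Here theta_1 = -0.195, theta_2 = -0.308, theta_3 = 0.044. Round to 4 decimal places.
\rho(1) = -0.1309

For an MA(q) process with theta_0 = 1, the autocovariance is
  gamma(k) = sigma^2 * sum_{i=0..q-k} theta_i * theta_{i+k},
and rho(k) = gamma(k) / gamma(0). Sigma^2 cancels.
  numerator   = (1)*(-0.195) + (-0.195)*(-0.308) + (-0.308)*(0.044) = -0.148492.
  denominator = (1)^2 + (-0.195)^2 + (-0.308)^2 + (0.044)^2 = 1.134825.
  rho(1) = -0.148492 / 1.134825 = -0.1309.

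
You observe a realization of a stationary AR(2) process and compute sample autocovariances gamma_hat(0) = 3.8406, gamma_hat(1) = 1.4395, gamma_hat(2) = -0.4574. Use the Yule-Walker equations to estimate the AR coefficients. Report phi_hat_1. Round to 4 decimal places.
\hat\phi_{1} = 0.4880

The Yule-Walker equations for an AR(p) process read, in matrix form,
  Gamma_p phi = r_p,   with   (Gamma_p)_{ij} = gamma(|i - j|),
                       (r_p)_i = gamma(i),   i,j = 1..p.
Substitute the sample gammas (Toeplitz matrix and right-hand side of size 2):
  Gamma_p = [[3.8406, 1.4395], [1.4395, 3.8406]]
  r_p     = [1.4395, -0.4574]
Written out:
  3.8406 phi_1 + 1.4395 phi_2 = 1.4395
  1.4395 phi_1 + 3.8406 phi_2 = -0.4574
Solve by Cramer's rule:
  det = gamma(0)^2 - gamma(1)^2 = (3.8406)^2 - (1.4395)^2 = 14.75020836 - 2.07216025 = 12.67804811
  phi_hat_1 = [gamma(1) gamma(0) - gamma(1) gamma(2)] / det = [(1.4395)(3.8406) - (1.4395)(-0.4574)] / 12.67804811 = 6.186971 / 12.67804811 = 0.488
  phi_hat_2 = [gamma(0) gamma(2) - gamma(1)^2] / det = [(3.8406)(-0.4574) - (1.4395)^2] / 12.67804811 = -3.82885069 / 12.67804811 = -0.302
So phi_hat = [0.4880, -0.3020].
Therefore phi_hat_1 = 0.4880.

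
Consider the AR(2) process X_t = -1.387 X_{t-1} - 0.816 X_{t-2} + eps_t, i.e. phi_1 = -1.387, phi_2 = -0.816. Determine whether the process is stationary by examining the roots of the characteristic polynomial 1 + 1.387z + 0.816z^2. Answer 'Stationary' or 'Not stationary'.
\text{Stationary}

The AR(p) characteristic polynomial is P(z) = 1 + 1.387z + 0.816z^2.
Stationarity requires all roots to lie outside the unit circle, i.e. |z| > 1 for every root.
Set 1 + (1.387) z + (0.816) z^2 = 0, i.e. a z^2 + b z + c = 0 with a = 0.816, b = 1.387, c = 1.
Discriminant D = b^2 - 4ac = (1.387)^2 - 4*(0.816)*1 = 1.923769 - (3.264) = -1.340231.
D < 0, so the roots are the complex-conjugate pair z = (-b +/- i sqrt(-D)) / (2a) = -0.8499 +/- 0.7094i.
For a conjugate pair |z|^2 = z * conj(z) = (product of roots) = c/a = 1/(0.816) = 1.22549, so |z| = sqrt(1.22549) = 1.107 for both roots.
Moduli of all roots: 1.1070, 1.1070.
All moduli strictly greater than 1? Yes.
Verdict: Stationary.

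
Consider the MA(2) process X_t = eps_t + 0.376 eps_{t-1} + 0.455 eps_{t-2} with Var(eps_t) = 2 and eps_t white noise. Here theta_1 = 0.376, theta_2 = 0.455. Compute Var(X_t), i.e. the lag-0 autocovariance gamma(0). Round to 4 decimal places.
\gamma(0) = 2.6968

For an MA(q) process X_t = eps_t + sum_i theta_i eps_{t-i} with
Var(eps_t) = sigma^2, the variance is
  gamma(0) = sigma^2 * (1 + sum_i theta_i^2).
  sum_i theta_i^2 = (0.376)^2 + (0.455)^2 = 0.141376 + 0.207025 = 0.348401.
  gamma(0) = 2 * (1 + 0.348401) = 2 * 1.348401 = 2.696802, which rounds to 2.6968.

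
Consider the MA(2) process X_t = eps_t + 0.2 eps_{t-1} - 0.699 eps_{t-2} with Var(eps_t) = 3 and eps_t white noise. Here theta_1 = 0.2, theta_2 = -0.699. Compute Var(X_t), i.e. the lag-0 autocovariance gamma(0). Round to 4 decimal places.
\gamma(0) = 4.5858

For an MA(q) process X_t = eps_t + sum_i theta_i eps_{t-i} with
Var(eps_t) = sigma^2, the variance is
  gamma(0) = sigma^2 * (1 + sum_i theta_i^2).
  sum_i theta_i^2 = (0.2)^2 + (-0.699)^2 = 0.04 + 0.488601 = 0.528601.
  gamma(0) = 3 * (1 + 0.528601) = 3 * 1.528601 = 4.585803, which rounds to 4.5858.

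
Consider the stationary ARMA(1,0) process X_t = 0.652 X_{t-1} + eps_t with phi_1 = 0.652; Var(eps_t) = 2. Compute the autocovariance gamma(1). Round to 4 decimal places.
\gamma(1) = 2.2682

Multiply the model equation by X_{t-k} and take expectations. With theta_0 = psi_0 = 1 and psi_j the MA(infinity) weights, this gives
  gamma(k) - sum_i phi_i gamma(k-i) = c_k,
  c_k = sigma^2 * sum_{j=k..q} theta_j psi_{j-k}   (c_k = 0 for k > q),
using gamma(-m) = gamma(m).
Pure AR (q = 0): c_0 = sigma^2 = 2, c_k = 0 for k >= 1.
Equations for k = 0 and k = 1 (AR order 1):
  gamma(0) = phi_1 gamma(1) + c_0
  gamma(1) = phi_1 gamma(0) + c_1
Substituting the second into the first: gamma(0) (1 - phi_1^2) = c_0 + phi_1 c_1, so
  gamma(0) = c_0 / (1 - phi_1^2) = 2 / (1 - (0.652)^2) = 2 / 0.574896 = 3.47889.
  gamma(1) = phi_1 gamma(0) = (0.652)(3.47889) = 2.268236.
Therefore gamma(1) = 2.2682 (to 4 decimal places).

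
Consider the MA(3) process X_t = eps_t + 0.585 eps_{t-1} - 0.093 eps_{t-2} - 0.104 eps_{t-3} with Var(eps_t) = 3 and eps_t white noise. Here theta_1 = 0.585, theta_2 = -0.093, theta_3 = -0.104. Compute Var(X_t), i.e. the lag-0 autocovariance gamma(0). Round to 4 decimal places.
\gamma(0) = 4.0851

For an MA(q) process X_t = eps_t + sum_i theta_i eps_{t-i} with
Var(eps_t) = sigma^2, the variance is
  gamma(0) = sigma^2 * (1 + sum_i theta_i^2).
  sum_i theta_i^2 = (0.585)^2 + (-0.093)^2 + (-0.104)^2 = 0.342225 + 0.008649 + 0.010816 = 0.36169.
  gamma(0) = 3 * (1 + 0.36169) = 3 * 1.36169 = 4.08507, which rounds to 4.0851.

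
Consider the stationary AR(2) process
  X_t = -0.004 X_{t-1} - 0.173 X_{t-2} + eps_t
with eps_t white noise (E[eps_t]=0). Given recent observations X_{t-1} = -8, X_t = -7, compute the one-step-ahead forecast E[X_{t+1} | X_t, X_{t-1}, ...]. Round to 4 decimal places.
E[X_{t+1} \mid \mathcal F_t] = 1.4120

For an AR(p) model X_t = c + sum_i phi_i X_{t-i} + eps_t, the
one-step-ahead conditional mean is
  E[X_{t+1} | X_t, ...] = c + sum_i phi_i X_{t+1-i}.
Substitute known values:
  E[X_{t+1} | ...] = (-0.004) * (-7) + (-0.173) * (-8)
                   = 1.4120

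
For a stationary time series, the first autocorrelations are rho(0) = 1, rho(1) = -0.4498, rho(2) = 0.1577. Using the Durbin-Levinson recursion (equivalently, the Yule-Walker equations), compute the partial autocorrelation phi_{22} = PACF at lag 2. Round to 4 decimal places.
\phi_{22} = -0.0559

The PACF at lag k is phi_{kk}, the last component of the solution
to the Yule-Walker system G_k phi = r_k where
  (G_k)_{ij} = rho(|i - j|), (r_k)_i = rho(i), i,j = 1..k.
Equivalently, Durbin-Levinson gives phi_{kk} iteratively:
  phi_{11} = rho(1)
  phi_{kk} = [rho(k) - sum_{j=1..k-1} phi_{k-1,j} rho(k-j)]
            / [1 - sum_{j=1..k-1} phi_{k-1,j} rho(j)],
  phi_{k,j} = phi_{k-1,j} - phi_{kk} phi_{k-1,k-j},  j = 1..k-1.
Step k = 1:
  phi_11 = rho(1) = -0.4498.
Step k = 2:
  phi_22 = [rho(2) - phi_11 rho(1)] / [1 - phi_11 rho(1)] = [0.1577 - (-0.4498)(-0.4498)] / [1 - (-0.4498)(-0.4498)]
         = -0.04462004 / 0.79767996 = -0.0559.
Therefore phi_{22} = -0.0559.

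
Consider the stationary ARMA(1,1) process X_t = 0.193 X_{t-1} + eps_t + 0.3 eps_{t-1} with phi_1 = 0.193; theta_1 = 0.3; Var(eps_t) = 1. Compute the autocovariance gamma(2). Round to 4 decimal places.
\gamma(2) = 0.1046

Multiply the model equation by X_{t-k} and take expectations. With theta_0 = psi_0 = 1 and psi_j the MA(infinity) weights, this gives
  gamma(k) - sum_i phi_i gamma(k-i) = c_k,
  c_k = sigma^2 * sum_{j=k..q} theta_j psi_{j-k}   (c_k = 0 for k > q),
using gamma(-m) = gamma(m).
psi-weights needed (psi_j = theta_j + sum_i phi_i psi_{j-i}):
  psi_1 = theta_1 + phi_1 = 0.3 + (0.193) = 0.493
Right-hand sides:
  c_0 = sigma^2 (1 + theta_1 psi_1) = 1 * (1 + (0.3)(0.493)) = 1 * 1.1479 = 1.1479
  c_1 = sigma^2 theta_1 = 1 * (0.3) = 0.3
  c_2 = 0
Equations for k = 0 and k = 1 (AR order 1):
  gamma(0) = phi_1 gamma(1) + c_0
  gamma(1) = phi_1 gamma(0) + c_1
Substituting the second into the first: gamma(0) (1 - phi_1^2) = c_0 + phi_1 c_1, so
  gamma(0) = (c_0 + phi_1 c_1) / (1 - phi_1^2) = (1.1479 + (0.193)(0.3)) / (1 - (0.193)^2) = 1.2058 / 0.962751 = 1.252453.
  gamma(1) = phi_1 gamma(0) + c_1 = (0.193)(1.252453) + (0.3) = 0.541723.
For k = 2 (> q): gamma(2) = phi_1 gamma(1) = (0.193)(0.541723) = 0.104553.
Therefore gamma(2) = 0.1046 (to 4 decimal places).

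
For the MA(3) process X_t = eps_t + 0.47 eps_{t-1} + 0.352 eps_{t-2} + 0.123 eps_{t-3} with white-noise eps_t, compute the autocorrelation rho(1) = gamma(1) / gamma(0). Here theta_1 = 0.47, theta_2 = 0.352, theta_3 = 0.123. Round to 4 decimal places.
\rho(1) = 0.4991

For an MA(q) process with theta_0 = 1, the autocovariance is
  gamma(k) = sigma^2 * sum_{i=0..q-k} theta_i * theta_{i+k},
and rho(k) = gamma(k) / gamma(0). Sigma^2 cancels.
  numerator   = (1)*(0.47) + (0.47)*(0.352) + (0.352)*(0.123) = 0.678736.
  denominator = (1)^2 + (0.47)^2 + (0.352)^2 + (0.123)^2 = 1.359933.
  rho(1) = 0.678736 / 1.359933 = 0.4991.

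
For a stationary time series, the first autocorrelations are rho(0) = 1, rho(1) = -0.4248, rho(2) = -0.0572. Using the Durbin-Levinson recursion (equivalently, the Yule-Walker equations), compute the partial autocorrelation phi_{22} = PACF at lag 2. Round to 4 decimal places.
\phi_{22} = -0.2900

The PACF at lag k is phi_{kk}, the last component of the solution
to the Yule-Walker system G_k phi = r_k where
  (G_k)_{ij} = rho(|i - j|), (r_k)_i = rho(i), i,j = 1..k.
Equivalently, Durbin-Levinson gives phi_{kk} iteratively:
  phi_{11} = rho(1)
  phi_{kk} = [rho(k) - sum_{j=1..k-1} phi_{k-1,j} rho(k-j)]
            / [1 - sum_{j=1..k-1} phi_{k-1,j} rho(j)],
  phi_{k,j} = phi_{k-1,j} - phi_{kk} phi_{k-1,k-j},  j = 1..k-1.
Step k = 1:
  phi_11 = rho(1) = -0.4248.
Step k = 2:
  phi_22 = [rho(2) - phi_11 rho(1)] / [1 - phi_11 rho(1)] = [-0.0572 - (-0.4248)(-0.4248)] / [1 - (-0.4248)(-0.4248)]
         = -0.23765504 / 0.81954496 = -0.29.
Therefore phi_{22} = -0.2900.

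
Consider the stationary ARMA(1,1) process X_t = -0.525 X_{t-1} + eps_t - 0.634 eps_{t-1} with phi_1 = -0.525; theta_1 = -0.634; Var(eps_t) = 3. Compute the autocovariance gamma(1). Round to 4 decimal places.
\gamma(1) = -6.3977

Multiply the model equation by X_{t-k} and take expectations. With theta_0 = psi_0 = 1 and psi_j the MA(infinity) weights, this gives
  gamma(k) - sum_i phi_i gamma(k-i) = c_k,
  c_k = sigma^2 * sum_{j=k..q} theta_j psi_{j-k}   (c_k = 0 for k > q),
using gamma(-m) = gamma(m).
psi-weights needed (psi_j = theta_j + sum_i phi_i psi_{j-i}):
  psi_1 = theta_1 + phi_1 = -0.634 + (-0.525) = -1.159
Right-hand sides:
  c_0 = sigma^2 (1 + theta_1 psi_1) = 3 * (1 + (-0.634)(-1.159)) = 3 * 1.734806 = 5.204418
  c_1 = sigma^2 theta_1 = 3 * (-0.634) = -1.902
  c_2 = 0
Equations for k = 0 and k = 1 (AR order 1):
  gamma(0) = phi_1 gamma(1) + c_0
  gamma(1) = phi_1 gamma(0) + c_1
Substituting the second into the first: gamma(0) (1 - phi_1^2) = c_0 + phi_1 c_1, so
  gamma(0) = (c_0 + phi_1 c_1) / (1 - phi_1^2) = (5.204418 + (-0.525)(-1.902)) / (1 - (-0.525)^2) = 6.202968 / 0.724375 = 8.5632.
  gamma(1) = phi_1 gamma(0) + c_1 = (-0.525)(8.5632) + (-1.902) = -6.39768.
Therefore gamma(1) = -6.3977 (to 4 decimal places).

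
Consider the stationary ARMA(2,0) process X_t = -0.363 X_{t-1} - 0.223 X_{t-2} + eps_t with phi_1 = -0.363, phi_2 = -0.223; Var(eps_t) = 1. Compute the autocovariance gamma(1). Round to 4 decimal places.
\gamma(1) = -0.3425

Multiply the model equation by X_{t-k} and take expectations. With theta_0 = psi_0 = 1 and psi_j the MA(infinity) weights, this gives
  gamma(k) - sum_i phi_i gamma(k-i) = c_k,
  c_k = sigma^2 * sum_{j=k..q} theta_j psi_{j-k}   (c_k = 0 for k > q),
using gamma(-m) = gamma(m).
Pure AR (q = 0): c_0 = sigma^2 = 1, c_k = 0 for k >= 1.
Equations for k = 0, 1, 2 (AR order 2, c_2 = 0):
  (E0) gamma(0) = phi_1 gamma(1) + phi_2 gamma(2) + c_0
  (E1) gamma(1) = phi_1 gamma(0) + phi_2 gamma(1) + c_1
  (E2) gamma(2) = phi_1 gamma(1) + phi_2 gamma(0)
From (E1): gamma(1) = A gamma(0) + B with
  A = phi_1 / (1 - phi_2) = -0.363 / 1.223 = -0.296811,   B = c_1 / (1 - phi_2) = 0 / 1.223 = 0.
Insert (E2) into (E0): gamma(0) (1 - phi_2^2) = phi_1 (1 + phi_2) gamma(1) + c_0.
  phi_1 (1 + phi_2) = (-0.363)(0.777) = -0.282051,   1 - phi_2^2 = 0.950271.
Replace gamma(1) by A gamma(0) + B and collect gamma(0):
  gamma(0) [0.950271 - (-0.282051)(-0.296811)] = c_0 = 1
  gamma(0) * 0.866555 = 1
  gamma(0) = 1 / 0.866555 = 1.153995.
  gamma(1) = A gamma(0) = (-0.296811)(1.153995) = -0.342518.
Therefore gamma(1) = -0.3425 (to 4 decimal places).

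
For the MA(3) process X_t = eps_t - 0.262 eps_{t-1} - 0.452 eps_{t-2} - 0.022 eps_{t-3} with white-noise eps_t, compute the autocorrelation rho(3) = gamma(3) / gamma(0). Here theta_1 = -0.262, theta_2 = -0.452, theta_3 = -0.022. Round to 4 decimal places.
\rho(3) = -0.0173

For an MA(q) process with theta_0 = 1, the autocovariance is
  gamma(k) = sigma^2 * sum_{i=0..q-k} theta_i * theta_{i+k},
and rho(k) = gamma(k) / gamma(0). Sigma^2 cancels.
  numerator   = (1)*(-0.022) = -0.022.
  denominator = (1)^2 + (-0.262)^2 + (-0.452)^2 + (-0.022)^2 = 1.273432.
  rho(3) = -0.022 / 1.273432 = -0.0173.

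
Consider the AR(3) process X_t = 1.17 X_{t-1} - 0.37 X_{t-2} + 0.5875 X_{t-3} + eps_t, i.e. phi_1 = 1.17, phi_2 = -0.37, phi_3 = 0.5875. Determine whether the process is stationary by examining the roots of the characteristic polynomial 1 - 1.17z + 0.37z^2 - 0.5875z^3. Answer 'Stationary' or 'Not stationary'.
\text{Not stationary}

The AR(p) characteristic polynomial is P(z) = 1 - 1.17z + 0.37z^2 - 0.5875z^3.
Stationarity requires all roots to lie outside the unit circle, i.e. |z| > 1 for every root.
Degree 3: look for a simple real root z0 first, then factor out (1 - z/z0) and solve the remaining quadratic.
Testing z0 = 0.8: P(0.8) = 1 + (-1.17)(0.8) + (0.37)(0.8)^2 + (-0.5875)(0.8)^3
  = 1 + (-0.936) + (0.2368) + (-0.3008) = 0.  So z_0 = 0.8 is a root, |z_0| = 0.8.
Divide out the factor (1 - 1.25 z) = (1 - z/z0) (since 1/z0 = 1.25):
  P(z) = (1 - 1.25 z)(1 + (0.08) z + (0.47) z^2)
  [check: z-coef 0.08 - (1.25) = -1.17; z^2-coef 0.47 - (1.25)(0.08) = 0.37; z^3-coef -(1.25)(0.47) = -0.5875.]
Remaining roots from the quadratic factor 1 + (0.08) z + (0.47) z^2:
  Set 1 + (0.08) z + (0.47) z^2 = 0, i.e. a z^2 + b z + c = 0 with a = 0.47, b = 0.08, c = 1.
  Discriminant D = b^2 - 4ac = (0.08)^2 - 4*(0.47)*1 = 0.0064 - (1.88) = -1.8736.
  D < 0, so the roots are the complex-conjugate pair z = (-b +/- i sqrt(-D)) / (2a) = -0.0851 +/- 1.4562i.
  For a conjugate pair |z|^2 = z * conj(z) = (product of roots) = c/a = 1/(0.47) = 2.12766, so |z| = sqrt(2.12766) = 1.4586 for both roots.
Moduli of all roots: 0.8000, 1.4586, 1.4586.
All moduli strictly greater than 1? No.
Verdict: Not stationary.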